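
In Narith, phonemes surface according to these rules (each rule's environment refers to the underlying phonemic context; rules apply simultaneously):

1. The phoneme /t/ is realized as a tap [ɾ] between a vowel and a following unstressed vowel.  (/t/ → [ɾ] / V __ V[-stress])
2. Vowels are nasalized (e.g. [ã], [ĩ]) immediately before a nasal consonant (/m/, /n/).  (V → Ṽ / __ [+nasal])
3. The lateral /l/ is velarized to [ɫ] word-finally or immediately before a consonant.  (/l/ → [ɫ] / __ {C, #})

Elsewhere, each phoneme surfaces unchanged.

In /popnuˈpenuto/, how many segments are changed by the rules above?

Segments that undergo a rule: /e/ → [ẽ] (rule 2); /t/ → [ɾ] (rule 1).
All other segments surface unchanged.

2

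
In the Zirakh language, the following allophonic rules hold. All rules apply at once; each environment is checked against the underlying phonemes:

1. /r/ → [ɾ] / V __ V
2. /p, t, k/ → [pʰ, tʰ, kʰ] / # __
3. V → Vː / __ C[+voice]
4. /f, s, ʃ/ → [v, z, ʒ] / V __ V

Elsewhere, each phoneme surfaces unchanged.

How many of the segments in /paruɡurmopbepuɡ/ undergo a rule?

6

Segments that undergo a rule: /p/ → [pʰ] (rule 2); /a/ → [aː] (rule 3); /r/ → [ɾ] (rule 1); /u/ → [uː] (rule 3); /u/ → [uː] (rule 3); /u/ → [uː] (rule 3).
All other segments surface unchanged.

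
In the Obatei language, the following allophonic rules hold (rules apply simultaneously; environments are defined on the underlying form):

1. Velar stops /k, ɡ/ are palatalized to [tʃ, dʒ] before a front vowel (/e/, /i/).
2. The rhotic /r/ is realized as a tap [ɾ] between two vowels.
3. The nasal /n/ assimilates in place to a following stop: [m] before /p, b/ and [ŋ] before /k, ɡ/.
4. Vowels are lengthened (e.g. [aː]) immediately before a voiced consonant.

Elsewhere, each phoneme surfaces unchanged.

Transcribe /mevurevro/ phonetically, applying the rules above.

/m/ stays [m].
/e/ — between /m/ and /v/, before a voiced consonant — surfaces as [eː] (rule 4).
/v/ — not in any rule's target class → [v].
/u/ (between /v/ and /r/) occurs before a voiced consonant → [uː] by rule 4.
/r/ (between /u/ and /e/) occurs between two vowels → [ɾ] by rule 2.
Rule 4 applies to /e/ (between /r/ and /v/: before a voiced consonant) → [eː].
/v/ stays [v].
/r/ (between /v/ and /o/) is in the target of rule 2 but the environment (between two vowels) is not met → [r].
/o/ (word-final) is in the target of rule 4 but the environment (before a voiced consonant) is not met → [o].

[meːvuːɾeːvro]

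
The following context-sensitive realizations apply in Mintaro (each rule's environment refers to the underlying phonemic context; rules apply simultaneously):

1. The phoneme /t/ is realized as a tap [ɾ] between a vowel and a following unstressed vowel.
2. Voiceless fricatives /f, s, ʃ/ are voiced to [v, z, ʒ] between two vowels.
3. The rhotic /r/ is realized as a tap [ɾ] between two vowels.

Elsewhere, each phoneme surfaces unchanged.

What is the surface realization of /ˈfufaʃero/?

/f/ (word-initial) fails the environment for rule 2, so it stays [f].
/f/ — between /u/ and /a/, between two vowels — surfaces as [v] (rule 2).
/ʃ/ meets the environment for rule 2 (between two vowels) → [ʒ].
/r/ (between /e/ and /o/) occurs between two vowels → [ɾ] by rule 3.

[ˈfuvaʒeɾo]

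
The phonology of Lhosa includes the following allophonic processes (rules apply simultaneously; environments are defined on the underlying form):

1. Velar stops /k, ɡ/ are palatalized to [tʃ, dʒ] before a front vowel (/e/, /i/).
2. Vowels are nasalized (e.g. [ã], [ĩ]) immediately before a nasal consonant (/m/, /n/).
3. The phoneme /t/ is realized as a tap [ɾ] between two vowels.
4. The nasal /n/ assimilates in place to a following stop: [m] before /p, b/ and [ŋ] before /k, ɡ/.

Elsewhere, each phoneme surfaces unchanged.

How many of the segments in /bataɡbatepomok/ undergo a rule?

3

Segments that undergo a rule: /t/ → [ɾ] (rule 3); /t/ → [ɾ] (rule 3); /o/ → [õ] (rule 2).
All other segments surface unchanged.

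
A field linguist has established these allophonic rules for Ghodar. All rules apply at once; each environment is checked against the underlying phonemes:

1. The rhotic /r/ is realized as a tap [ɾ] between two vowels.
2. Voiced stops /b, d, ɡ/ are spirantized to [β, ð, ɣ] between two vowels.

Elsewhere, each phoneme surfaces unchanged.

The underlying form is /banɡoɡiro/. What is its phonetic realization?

[banɡoɣiɾo]

/b/ (word-initial): rule 2 targets it, but not between two vowels → unchanged [b].
/ɡ/ (between /n/ and /o/) fails the environment for rule 2, so it stays [ɡ].
Rule 2 applies to /ɡ/ (between /o/ and /i/: between two vowels) → [ɣ].
/r/ — between /i/ and /o/, between two vowels — surfaces as [ɾ] (rule 1).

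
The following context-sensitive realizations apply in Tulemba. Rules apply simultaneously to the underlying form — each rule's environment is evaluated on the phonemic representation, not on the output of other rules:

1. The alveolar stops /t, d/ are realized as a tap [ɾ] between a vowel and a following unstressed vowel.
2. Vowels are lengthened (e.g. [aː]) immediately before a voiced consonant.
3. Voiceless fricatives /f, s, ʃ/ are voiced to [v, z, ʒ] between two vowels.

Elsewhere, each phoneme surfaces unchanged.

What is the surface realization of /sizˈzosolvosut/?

[siːzˈzozoːlvozut]

/s/ — word-initial; rule 3 does not apply here → [s].
Rule 2 applies to /i/ (between /s/ and /z/: before a voiced consonant) → [iː].
/o/ — between /z/ and /s/; rule 2 does not apply here → [o].
/s/ — between /o/ and /o/, between two vowels — surfaces as [z] (rule 3).
/o/ — between /s/ and /l/, before a voiced consonant — surfaces as [oː] (rule 2).
/o/ — between /v/ and /s/; rule 2 does not apply here → [o].
Rule 3 applies to /s/ (between /o/ and /u/: between two vowels) → [z].
/u/ (between /s/ and /t/) is in the target of rule 2 but the environment (before a voiced consonant) is not met → [u].
/t/ — word-final; rule 1 does not apply here → [t].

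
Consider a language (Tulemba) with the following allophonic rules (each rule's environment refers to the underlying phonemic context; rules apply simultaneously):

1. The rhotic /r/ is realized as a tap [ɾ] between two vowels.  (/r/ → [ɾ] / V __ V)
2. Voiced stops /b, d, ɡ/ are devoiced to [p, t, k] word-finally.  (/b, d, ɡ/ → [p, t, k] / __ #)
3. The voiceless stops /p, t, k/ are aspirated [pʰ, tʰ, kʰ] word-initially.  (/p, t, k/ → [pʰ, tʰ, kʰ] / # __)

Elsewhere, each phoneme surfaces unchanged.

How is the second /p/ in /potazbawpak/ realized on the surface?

[p]

/p/ — between /w/ and /a/; rule 3 does not apply here → [p].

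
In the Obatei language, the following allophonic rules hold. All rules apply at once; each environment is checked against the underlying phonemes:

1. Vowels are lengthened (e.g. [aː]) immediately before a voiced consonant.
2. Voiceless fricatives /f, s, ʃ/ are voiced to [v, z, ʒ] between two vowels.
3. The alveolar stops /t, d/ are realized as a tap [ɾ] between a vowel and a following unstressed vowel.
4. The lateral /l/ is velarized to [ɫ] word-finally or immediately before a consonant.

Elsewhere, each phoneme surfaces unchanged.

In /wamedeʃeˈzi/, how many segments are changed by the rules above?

5

Segments that undergo a rule: /a/ → [aː] (rule 1); /e/ → [eː] (rule 1); /d/ → [ɾ] (rule 3); /ʃ/ → [ʒ] (rule 2); /e/ → [eː] (rule 1).
All other segments surface unchanged.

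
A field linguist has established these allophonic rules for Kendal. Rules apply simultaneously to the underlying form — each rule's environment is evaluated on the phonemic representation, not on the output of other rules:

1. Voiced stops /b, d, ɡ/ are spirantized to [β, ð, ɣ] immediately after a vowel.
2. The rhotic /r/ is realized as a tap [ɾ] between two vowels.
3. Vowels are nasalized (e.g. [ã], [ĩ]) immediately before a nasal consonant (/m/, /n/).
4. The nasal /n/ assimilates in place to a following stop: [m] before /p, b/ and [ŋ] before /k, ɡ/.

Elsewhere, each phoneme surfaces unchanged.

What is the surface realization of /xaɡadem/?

[xaɣaðẽm]

/a/ (between /x/ and /ɡ/) fails the environment for rule 3, so it stays [a].
Rule 1 applies to /ɡ/ (between /a/ and /a/: immediately after a vowel) → [ɣ].
/a/ (between /ɡ/ and /d/): rule 3 targets it, but not before a nasal consonant → unchanged [a].
/d/ meets the environment for rule 1 (immediately after a vowel) → [ð].
/e/ — between /d/ and /m/, before a nasal consonant — surfaces as [ẽ] (rule 3).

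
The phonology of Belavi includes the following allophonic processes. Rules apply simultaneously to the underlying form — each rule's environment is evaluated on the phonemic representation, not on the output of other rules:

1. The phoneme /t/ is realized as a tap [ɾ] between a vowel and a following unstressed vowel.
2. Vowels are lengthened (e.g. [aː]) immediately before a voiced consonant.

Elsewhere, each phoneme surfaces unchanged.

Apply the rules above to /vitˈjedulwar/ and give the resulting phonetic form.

[vitˈjeːduːlwaːr]

/v/ (word-initial) is unaffected → [v].
/i/ (between /v/ and /t/) fails the environment for rule 2, so it stays [i].
/t/ (between /i/ and /j/) fails the environment for rule 1, so it stays [t].
/j/ stays [j].
/e/ meets the environment for rule 2 (before a voiced consonant) → [eː].
/d/ — not in any rule's target class → [d].
/u/ — between /d/ and /l/, before a voiced consonant — surfaces as [uː] (rule 2).
/l/ (between /u/ and /w/) is unaffected → [l].
/w/ (between /l/ and /a/) is unaffected → [w].
/a/ — between /w/ and /r/, before a voiced consonant — surfaces as [aː] (rule 2).
/r/ (word-final): no rule targets it → [r].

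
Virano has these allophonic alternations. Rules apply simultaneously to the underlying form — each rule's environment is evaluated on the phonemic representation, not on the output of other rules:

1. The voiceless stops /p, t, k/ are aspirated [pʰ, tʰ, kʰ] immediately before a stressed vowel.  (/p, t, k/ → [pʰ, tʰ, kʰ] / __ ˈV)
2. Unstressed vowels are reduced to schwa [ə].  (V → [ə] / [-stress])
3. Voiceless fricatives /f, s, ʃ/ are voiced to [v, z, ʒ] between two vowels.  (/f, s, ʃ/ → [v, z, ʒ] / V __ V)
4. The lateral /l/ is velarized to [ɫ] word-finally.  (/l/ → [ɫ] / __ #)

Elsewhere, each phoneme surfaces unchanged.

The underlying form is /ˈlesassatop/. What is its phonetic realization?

/l/ — word-initial; rule 4 does not apply here → [l].
/e/ (between /l/ and /s/): rule 2 targets it, but not in an unstressed syllable → unchanged [e].
/s/ (between /e/ and /a/): between two vowels, so rule 3 applies → [z].
/a/ (between /s/ and /s/) occurs in an unstressed syllable → [ə] by rule 2.
/s/ (between /a/ and /s/) fails the environment for rule 3, so it stays [s].
/s/ (between /s/ and /a/) is in the target of rule 3 but the environment (between two vowels) is not met → [s].
/a/ (between /s/ and /t/) occurs in an unstressed syllable → [ə] by rule 2.
/t/ — between /a/ and /o/; rule 1 does not apply here → [t].
/o/ — between /t/ and /p/, in an unstressed syllable — surfaces as [ə] (rule 2).
/p/ (word-final) fails the environment for rule 1, so it stays [p].

[ˈlezəssətəp]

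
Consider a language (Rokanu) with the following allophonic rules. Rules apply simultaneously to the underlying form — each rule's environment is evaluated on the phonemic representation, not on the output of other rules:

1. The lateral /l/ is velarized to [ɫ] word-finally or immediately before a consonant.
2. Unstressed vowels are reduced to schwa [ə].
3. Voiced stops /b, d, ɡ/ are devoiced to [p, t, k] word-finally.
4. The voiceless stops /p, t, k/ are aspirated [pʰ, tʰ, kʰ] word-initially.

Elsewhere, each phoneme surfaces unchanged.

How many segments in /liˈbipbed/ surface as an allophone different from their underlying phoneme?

Segments that undergo a rule: /i/ → [ə] (rule 2); /e/ → [ə] (rule 2); /d/ → [t] (rule 3).
All other segments surface unchanged.

3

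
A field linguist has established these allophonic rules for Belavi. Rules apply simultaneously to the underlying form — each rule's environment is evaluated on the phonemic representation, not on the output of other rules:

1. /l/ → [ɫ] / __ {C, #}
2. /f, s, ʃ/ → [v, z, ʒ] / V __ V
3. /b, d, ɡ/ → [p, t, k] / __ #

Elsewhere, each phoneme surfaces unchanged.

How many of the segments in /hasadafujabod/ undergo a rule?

Segments that undergo a rule: /s/ → [z] (rule 2); /f/ → [v] (rule 2); /d/ → [t] (rule 3).
All other segments surface unchanged.

3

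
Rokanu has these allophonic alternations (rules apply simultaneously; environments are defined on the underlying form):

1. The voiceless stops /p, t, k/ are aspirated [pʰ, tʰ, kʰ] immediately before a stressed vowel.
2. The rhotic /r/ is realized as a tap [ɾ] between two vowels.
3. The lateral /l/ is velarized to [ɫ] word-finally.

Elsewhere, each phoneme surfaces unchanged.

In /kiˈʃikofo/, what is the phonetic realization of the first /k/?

[k]

/k/ (word-initial) fails the environment for rule 1, so it stays [k].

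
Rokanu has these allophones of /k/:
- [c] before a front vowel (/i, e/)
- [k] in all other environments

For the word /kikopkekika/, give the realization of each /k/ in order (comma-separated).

[c], [k], [c], [c], [k]

Occurrence 1 (position 1): before a front vowel → [c].
Occurrence 2 (position 3): no conditioning environment matches → elsewhere allophone [k].
Occurrence 3 (position 6): before a front vowel → [c].
Occurrence 4 (position 8): before a front vowel → [c].
Occurrence 5 (position 10): no conditioning environment matches → elsewhere allophone [k].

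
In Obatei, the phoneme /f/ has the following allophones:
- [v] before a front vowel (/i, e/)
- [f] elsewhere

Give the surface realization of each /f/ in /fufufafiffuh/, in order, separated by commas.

[f], [f], [f], [v], [f], [f]

Occurrence 1 (position 1): no conditioning environment matches → elsewhere allophone [f].
Occurrence 2 (position 3): no conditioning environment matches → elsewhere allophone [f].
Occurrence 3 (position 5): no conditioning environment matches → elsewhere allophone [f].
Occurrence 4 (position 7): before a front vowel (/i, e/) → [v].
Occurrence 5 (position 9): no conditioning environment matches → elsewhere allophone [f].
Occurrence 6 (position 10): no conditioning environment matches → elsewhere allophone [f].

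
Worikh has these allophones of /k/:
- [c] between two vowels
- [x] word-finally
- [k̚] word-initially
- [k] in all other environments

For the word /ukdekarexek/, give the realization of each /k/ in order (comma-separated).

[k], [c], [x]

Occurrence 1 (position 2): no conditioning environment matches → elsewhere allophone [k].
Occurrence 2 (position 5): between two vowels → [c].
Occurrence 3 (position 11): word-finally → [x].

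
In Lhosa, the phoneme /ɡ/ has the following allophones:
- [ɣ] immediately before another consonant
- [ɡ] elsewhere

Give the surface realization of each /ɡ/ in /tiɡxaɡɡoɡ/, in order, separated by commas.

Occurrence 1 (position 3): immediately before another consonant → [ɣ].
Occurrence 2 (position 6): immediately before another consonant → [ɣ].
Occurrence 3 (position 7): no conditioning environment matches → elsewhere allophone [ɡ].
Occurrence 4 (position 9): no conditioning environment matches → elsewhere allophone [ɡ].

[ɣ], [ɣ], [ɡ], [ɡ]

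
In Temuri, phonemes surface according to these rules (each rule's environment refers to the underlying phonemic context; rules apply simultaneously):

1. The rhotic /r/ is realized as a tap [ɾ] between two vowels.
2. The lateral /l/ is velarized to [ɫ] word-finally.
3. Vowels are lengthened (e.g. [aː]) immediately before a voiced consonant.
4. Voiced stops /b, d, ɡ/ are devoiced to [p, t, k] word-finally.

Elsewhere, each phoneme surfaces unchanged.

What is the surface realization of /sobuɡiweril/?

[soːbuːɡiːweːɾiːɫ]

/s/ (word-initial) is unaffected → [s].
/o/ (between /s/ and /b/) occurs before a voiced consonant → [oː] by rule 3.
/b/ (between /o/ and /u/): rule 4 targets it, but not word-finally → unchanged [b].
/u/ (between /b/ and /ɡ/) occurs before a voiced consonant → [uː] by rule 3.
/ɡ/ (between /u/ and /i/): rule 4 targets it, but not word-finally → unchanged [ɡ].
/i/ meets the environment for rule 3 (before a voiced consonant) → [iː].
/w/ stays [w].
/e/ — between /w/ and /r/, before a voiced consonant — surfaces as [eː] (rule 3).
/r/ meets the environment for rule 1 (between two vowels) → [ɾ].
/i/ (between /r/ and /l/) occurs before a voiced consonant → [iː] by rule 3.
/l/ (word-final): word-finally, so rule 2 applies → [ɫ].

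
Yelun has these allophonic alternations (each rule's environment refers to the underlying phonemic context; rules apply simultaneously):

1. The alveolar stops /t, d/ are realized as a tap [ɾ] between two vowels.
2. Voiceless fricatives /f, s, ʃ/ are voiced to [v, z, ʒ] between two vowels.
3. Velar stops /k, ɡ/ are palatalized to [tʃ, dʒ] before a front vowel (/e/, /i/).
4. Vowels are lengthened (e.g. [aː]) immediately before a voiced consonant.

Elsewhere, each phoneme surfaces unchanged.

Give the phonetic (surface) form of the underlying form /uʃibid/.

[uʒiːbiːd]

/u/ (word-initial) is in the target of rule 4 but the environment (before a voiced consonant) is not met → [u].
/ʃ/ meets the environment for rule 2 (between two vowels) → [ʒ].
/i/ (between /ʃ/ and /b/) occurs before a voiced consonant → [iː] by rule 4.
/b/ stays [b].
Rule 4 applies to /i/ (between /b/ and /d/: before a voiced consonant) → [iː].
/d/ (word-final) is in the target of rule 1 but the environment (between two vowels) is not met → [d].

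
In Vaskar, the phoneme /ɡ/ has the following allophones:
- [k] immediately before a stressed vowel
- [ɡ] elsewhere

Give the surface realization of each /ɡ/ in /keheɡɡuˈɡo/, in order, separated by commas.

[ɡ], [ɡ], [k]

Occurrence 1 (position 5): no conditioning environment matches → elsewhere allophone [ɡ].
Occurrence 2 (position 6): no conditioning environment matches → elsewhere allophone [ɡ].
Occurrence 3 (position 8): immediately before a stressed vowel → [k].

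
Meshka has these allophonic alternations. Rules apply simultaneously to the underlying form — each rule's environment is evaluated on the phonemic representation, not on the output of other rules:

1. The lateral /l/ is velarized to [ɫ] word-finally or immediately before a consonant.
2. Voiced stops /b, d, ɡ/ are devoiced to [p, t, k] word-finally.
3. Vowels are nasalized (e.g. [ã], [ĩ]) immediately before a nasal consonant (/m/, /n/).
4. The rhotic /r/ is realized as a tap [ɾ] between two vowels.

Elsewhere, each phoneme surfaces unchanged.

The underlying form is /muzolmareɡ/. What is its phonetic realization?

[muzoɫmaɾek]

/u/ — between /m/ and /z/; rule 3 does not apply here → [u].
/o/ (between /z/ and /l/): rule 3 targets it, but not before a nasal consonant → unchanged [o].
Rule 1 applies to /l/ (between /o/ and /m/: word-finally or immediately before a consonant) → [ɫ].
/a/ (between /m/ and /r/) fails the environment for rule 3, so it stays [a].
/r/ meets the environment for rule 4 (between two vowels) → [ɾ].
/e/ (between /r/ and /ɡ/): rule 3 targets it, but not before a nasal consonant → unchanged [e].
/ɡ/ (word-final): word-finally, so rule 2 applies → [k].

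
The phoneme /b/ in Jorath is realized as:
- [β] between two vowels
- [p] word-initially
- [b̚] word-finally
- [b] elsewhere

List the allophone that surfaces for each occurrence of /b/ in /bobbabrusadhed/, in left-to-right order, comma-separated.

[p], [b], [b], [b]

Occurrence 1 (position 1): word-initially → [p].
Occurrence 2 (position 3): no conditioning environment matches → elsewhere allophone [b].
Occurrence 3 (position 4): no conditioning environment matches → elsewhere allophone [b].
Occurrence 4 (position 6): no conditioning environment matches → elsewhere allophone [b].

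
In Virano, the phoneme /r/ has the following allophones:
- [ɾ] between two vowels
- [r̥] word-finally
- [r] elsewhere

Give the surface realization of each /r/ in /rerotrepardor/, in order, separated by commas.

Occurrence 1 (position 1): no conditioning environment matches → elsewhere allophone [r].
Occurrence 2 (position 3): between two vowels → [ɾ].
Occurrence 3 (position 6): no conditioning environment matches → elsewhere allophone [r].
Occurrence 4 (position 10): no conditioning environment matches → elsewhere allophone [r].
Occurrence 5 (position 13): word-finally → [r̥].

[r], [ɾ], [r], [r], [r̥]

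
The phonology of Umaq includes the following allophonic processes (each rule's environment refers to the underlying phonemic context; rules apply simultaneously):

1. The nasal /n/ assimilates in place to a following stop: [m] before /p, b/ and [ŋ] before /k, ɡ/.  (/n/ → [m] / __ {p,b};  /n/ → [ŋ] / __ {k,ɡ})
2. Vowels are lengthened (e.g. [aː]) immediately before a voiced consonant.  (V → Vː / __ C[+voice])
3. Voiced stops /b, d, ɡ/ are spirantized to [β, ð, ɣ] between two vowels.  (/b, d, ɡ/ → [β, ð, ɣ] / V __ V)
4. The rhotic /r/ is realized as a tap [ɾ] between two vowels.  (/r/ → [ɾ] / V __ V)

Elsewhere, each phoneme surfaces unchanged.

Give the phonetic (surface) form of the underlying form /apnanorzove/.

/a/ (word-initial) fails the environment for rule 2, so it stays [a].
/p/ stays [p].
/n/ — between /p/ and /a/; rule 1 does not apply here → [n].
/a/ (between /n/ and /n/): before a voiced consonant, so rule 2 applies → [aː].
/n/ — between /a/ and /o/; rule 1 does not apply here → [n].
/o/ meets the environment for rule 2 (before a voiced consonant) → [oː].
/r/ (between /o/ and /z/): rule 4 targets it, but not between two vowels → unchanged [r].
/z/ (between /r/ and /o/) is unaffected → [z].
/o/ (between /z/ and /v/) occurs before a voiced consonant → [oː] by rule 2.
/v/ stays [v].
/e/ — word-final; rule 2 does not apply here → [e].

[apnaːnoːrzoːve]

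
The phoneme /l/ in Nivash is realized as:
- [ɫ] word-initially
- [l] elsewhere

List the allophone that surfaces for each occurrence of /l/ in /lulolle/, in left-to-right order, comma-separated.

Occurrence 1 (position 1): word-initially → [ɫ].
Occurrence 2 (position 3): no conditioning environment matches → elsewhere allophone [l].
Occurrence 3 (position 5): no conditioning environment matches → elsewhere allophone [l].
Occurrence 4 (position 6): no conditioning environment matches → elsewhere allophone [l].

[ɫ], [l], [l], [l]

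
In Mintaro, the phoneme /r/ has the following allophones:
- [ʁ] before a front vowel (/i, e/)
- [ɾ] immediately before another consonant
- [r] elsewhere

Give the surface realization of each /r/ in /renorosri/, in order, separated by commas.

[ʁ], [r], [ʁ]

Occurrence 1 (position 1): before a front vowel (/i, e/) → [ʁ].
Occurrence 2 (position 5): no conditioning environment matches → elsewhere allophone [r].
Occurrence 3 (position 8): before a front vowel (/i, e/) → [ʁ].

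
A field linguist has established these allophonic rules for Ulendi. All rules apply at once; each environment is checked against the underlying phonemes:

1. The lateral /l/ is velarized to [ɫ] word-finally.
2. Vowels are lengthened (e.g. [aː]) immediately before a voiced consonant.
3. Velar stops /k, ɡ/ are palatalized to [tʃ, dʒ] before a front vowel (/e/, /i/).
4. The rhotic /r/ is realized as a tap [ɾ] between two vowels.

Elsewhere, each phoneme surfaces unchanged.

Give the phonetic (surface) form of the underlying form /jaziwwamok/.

/j/ — not in any rule's target class → [j].
Rule 2 applies to /a/ (between /j/ and /z/: before a voiced consonant) → [aː].
/z/ — not in any rule's target class → [z].
/i/ (between /z/ and /w/): before a voiced consonant, so rule 2 applies → [iː].
/w/ (between /i/ and /w/): no rule targets it → [w].
/w/ (between /w/ and /a/): no rule targets it → [w].
/a/ (between /w/ and /m/): before a voiced consonant, so rule 2 applies → [aː].
/m/ (between /a/ and /o/): no rule targets it → [m].
/o/ (between /m/ and /k/): rule 2 targets it, but not before a voiced consonant → unchanged [o].
/k/ (word-final) is in the target of rule 3 but the environment (before a front vowel) is not met → [k].

[jaːziːwwaːmok]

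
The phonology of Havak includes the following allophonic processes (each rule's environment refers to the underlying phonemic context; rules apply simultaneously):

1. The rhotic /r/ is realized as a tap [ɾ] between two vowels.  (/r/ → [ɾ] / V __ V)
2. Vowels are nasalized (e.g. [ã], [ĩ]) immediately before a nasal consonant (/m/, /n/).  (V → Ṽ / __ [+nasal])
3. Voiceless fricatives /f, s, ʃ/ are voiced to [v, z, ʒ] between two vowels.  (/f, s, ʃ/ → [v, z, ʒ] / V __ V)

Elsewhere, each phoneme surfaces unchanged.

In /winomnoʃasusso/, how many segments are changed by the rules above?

Segments that undergo a rule: /i/ → [ĩ] (rule 2); /o/ → [õ] (rule 2); /ʃ/ → [ʒ] (rule 3); /s/ → [z] (rule 3).
All other segments surface unchanged.

4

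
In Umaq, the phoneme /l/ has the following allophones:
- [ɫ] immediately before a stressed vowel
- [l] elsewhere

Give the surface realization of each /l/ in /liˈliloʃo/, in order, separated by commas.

Occurrence 1 (position 1): no conditioning environment matches → elsewhere allophone [l].
Occurrence 2 (position 3): immediately before a stressed vowel → [ɫ].
Occurrence 3 (position 5): no conditioning environment matches → elsewhere allophone [l].

[l], [ɫ], [l]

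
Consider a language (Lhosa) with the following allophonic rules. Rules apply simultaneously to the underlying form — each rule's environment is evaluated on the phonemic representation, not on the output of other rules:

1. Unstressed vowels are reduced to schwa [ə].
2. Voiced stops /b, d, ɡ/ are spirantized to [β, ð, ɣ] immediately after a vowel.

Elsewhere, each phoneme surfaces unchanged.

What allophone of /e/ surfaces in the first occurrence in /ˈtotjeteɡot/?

[ə]

/e/ (between /j/ and /t/) occurs in an unstressed syllable → [ə] by rule 1.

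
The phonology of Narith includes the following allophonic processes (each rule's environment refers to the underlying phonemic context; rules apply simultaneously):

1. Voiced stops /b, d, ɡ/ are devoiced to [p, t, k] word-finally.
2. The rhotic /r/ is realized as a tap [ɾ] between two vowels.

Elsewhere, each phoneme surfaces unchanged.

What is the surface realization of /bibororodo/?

/b/ (word-initial) is in the target of rule 1 but the environment (word-finally) is not met → [b].
/i/ — not in any rule's target class → [i].
/b/ (between /i/ and /o/): rule 1 targets it, but not word-finally → unchanged [b].
/o/ (between /b/ and /r/) is unaffected → [o].
/r/ (between /o/ and /o/): between two vowels, so rule 2 applies → [ɾ].
/o/ stays [o].
/r/ (between /o/ and /o/): between two vowels, so rule 2 applies → [ɾ].
/o/ — not in any rule's target class → [o].
/d/ (between /o/ and /o/): rule 1 targets it, but not word-finally → unchanged [d].
/o/ (word-final): no rule targets it → [o].

[biboɾoɾodo]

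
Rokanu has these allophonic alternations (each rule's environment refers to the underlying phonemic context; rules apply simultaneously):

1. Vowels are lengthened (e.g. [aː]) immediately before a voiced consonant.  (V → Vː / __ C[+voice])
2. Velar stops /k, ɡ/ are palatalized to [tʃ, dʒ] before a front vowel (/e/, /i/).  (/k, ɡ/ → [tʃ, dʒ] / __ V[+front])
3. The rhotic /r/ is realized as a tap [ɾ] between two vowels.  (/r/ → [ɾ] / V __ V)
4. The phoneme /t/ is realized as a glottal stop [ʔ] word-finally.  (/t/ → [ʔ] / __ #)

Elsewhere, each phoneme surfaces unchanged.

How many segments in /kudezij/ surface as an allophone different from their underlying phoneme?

Segments that undergo a rule: /u/ → [uː] (rule 1); /e/ → [eː] (rule 1); /i/ → [iː] (rule 1).
All other segments surface unchanged.

3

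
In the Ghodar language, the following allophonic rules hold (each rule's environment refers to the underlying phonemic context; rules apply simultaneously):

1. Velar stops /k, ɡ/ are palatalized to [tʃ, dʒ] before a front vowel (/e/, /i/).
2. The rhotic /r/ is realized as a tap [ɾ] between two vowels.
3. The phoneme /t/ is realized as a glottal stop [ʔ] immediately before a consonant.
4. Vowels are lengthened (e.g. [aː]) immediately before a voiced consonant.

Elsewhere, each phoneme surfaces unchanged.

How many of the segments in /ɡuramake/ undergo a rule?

4

Segments that undergo a rule: /u/ → [uː] (rule 4); /r/ → [ɾ] (rule 2); /a/ → [aː] (rule 4); /k/ → [tʃ] (rule 1).
All other segments surface unchanged.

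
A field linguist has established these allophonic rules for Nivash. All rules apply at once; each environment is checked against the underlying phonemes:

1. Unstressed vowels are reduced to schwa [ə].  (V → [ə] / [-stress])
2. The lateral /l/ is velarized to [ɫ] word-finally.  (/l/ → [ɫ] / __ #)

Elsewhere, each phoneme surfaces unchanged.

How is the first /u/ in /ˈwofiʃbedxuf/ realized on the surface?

Rule 1 applies to /u/ (between /x/ and /f/: in an unstressed syllable) → [ə].

[ə]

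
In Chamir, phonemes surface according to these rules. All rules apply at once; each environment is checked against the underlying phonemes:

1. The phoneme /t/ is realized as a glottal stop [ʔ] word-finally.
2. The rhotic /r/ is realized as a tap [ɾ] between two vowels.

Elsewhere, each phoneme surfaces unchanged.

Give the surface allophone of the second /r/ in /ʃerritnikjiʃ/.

[r]

/r/ — between /r/ and /i/; rule 2 does not apply here → [r].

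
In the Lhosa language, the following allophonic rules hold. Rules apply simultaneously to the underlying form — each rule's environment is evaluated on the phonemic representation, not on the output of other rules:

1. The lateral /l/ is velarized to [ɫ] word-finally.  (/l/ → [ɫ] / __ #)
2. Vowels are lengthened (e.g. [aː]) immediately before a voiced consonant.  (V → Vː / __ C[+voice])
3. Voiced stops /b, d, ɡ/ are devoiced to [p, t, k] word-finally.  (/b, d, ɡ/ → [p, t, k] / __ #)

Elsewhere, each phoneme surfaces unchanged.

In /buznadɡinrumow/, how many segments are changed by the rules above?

Segments that undergo a rule: /u/ → [uː] (rule 2); /a/ → [aː] (rule 2); /i/ → [iː] (rule 2); /u/ → [uː] (rule 2); /o/ → [oː] (rule 2).
All other segments surface unchanged.

5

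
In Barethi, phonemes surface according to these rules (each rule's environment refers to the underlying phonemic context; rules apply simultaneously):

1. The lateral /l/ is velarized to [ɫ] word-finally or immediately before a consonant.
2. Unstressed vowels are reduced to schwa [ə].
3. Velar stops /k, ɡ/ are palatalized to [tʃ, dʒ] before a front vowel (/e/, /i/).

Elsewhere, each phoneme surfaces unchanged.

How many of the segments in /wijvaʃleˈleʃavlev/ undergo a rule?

5

Segments that undergo a rule: /i/ → [ə] (rule 2); /a/ → [ə] (rule 2); /e/ → [ə] (rule 2); /a/ → [ə] (rule 2); /e/ → [ə] (rule 2).
All other segments surface unchanged.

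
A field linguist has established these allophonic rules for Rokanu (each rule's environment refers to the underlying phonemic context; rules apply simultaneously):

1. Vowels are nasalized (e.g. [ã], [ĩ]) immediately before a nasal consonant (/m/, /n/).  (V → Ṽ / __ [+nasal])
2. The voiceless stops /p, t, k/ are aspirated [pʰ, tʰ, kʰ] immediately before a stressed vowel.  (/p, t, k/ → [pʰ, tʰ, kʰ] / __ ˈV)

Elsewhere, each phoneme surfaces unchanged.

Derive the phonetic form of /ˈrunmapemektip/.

[ˈrũnmapẽmektip]

/r/ — not in any rule's target class → [r].
/u/ meets the environment for rule 1 (before a nasal consonant) → [ũ].
/n/ — not in any rule's target class → [n].
/m/ (between /n/ and /a/) is unaffected → [m].
/a/ — between /m/ and /p/; rule 1 does not apply here → [a].
/p/ (between /a/ and /e/) is in the target of rule 2 but the environment (immediately before a stressed vowel) is not met → [p].
/e/ — between /p/ and /m/, before a nasal consonant — surfaces as [ẽ] (rule 1).
/m/ (between /e/ and /e/) is unaffected → [m].
/e/ (between /m/ and /k/) is in the target of rule 1 but the environment (before a nasal consonant) is not met → [e].
/k/ (between /e/ and /t/) is in the target of rule 2 but the environment (immediately before a stressed vowel) is not met → [k].
/t/ — between /k/ and /i/; rule 2 does not apply here → [t].
/i/ (between /t/ and /p/): rule 1 targets it, but not before a nasal consonant → unchanged [i].
/p/ — word-final; rule 2 does not apply here → [p].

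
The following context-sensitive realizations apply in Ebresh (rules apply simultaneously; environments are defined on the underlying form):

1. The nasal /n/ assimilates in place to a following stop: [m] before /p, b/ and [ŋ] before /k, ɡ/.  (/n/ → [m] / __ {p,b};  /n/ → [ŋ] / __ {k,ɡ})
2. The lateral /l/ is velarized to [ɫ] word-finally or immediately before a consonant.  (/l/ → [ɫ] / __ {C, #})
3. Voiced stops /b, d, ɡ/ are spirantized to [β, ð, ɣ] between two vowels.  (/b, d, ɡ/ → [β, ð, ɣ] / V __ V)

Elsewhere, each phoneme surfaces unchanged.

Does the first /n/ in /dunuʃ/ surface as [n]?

Yes

/n/ (between /u/ and /u/): rule 1 targets it, but not before a labial or velar stop → unchanged [n].
The actual realization is [n], which matches [n].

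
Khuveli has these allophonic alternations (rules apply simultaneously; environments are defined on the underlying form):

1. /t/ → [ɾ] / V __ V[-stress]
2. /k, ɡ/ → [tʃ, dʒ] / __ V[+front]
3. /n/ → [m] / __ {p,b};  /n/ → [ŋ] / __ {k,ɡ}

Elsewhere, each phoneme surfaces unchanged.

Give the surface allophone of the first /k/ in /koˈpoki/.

/k/ (word-initial) is in the target of rule 2 but the environment (before a front vowel) is not met → [k].

[k]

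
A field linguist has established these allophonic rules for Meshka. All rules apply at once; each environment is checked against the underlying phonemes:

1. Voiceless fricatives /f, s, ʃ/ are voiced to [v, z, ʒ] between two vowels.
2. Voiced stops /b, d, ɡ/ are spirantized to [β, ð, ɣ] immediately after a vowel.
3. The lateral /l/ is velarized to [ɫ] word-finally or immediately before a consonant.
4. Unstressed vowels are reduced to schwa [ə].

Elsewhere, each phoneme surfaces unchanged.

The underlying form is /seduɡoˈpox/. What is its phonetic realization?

/s/ (word-initial) fails the environment for rule 1, so it stays [s].
Rule 4 applies to /e/ (between /s/ and /d/: in an unstressed syllable) → [ə].
/d/ (between /e/ and /u/) occurs immediately after a vowel → [ð] by rule 2.
/u/ — between /d/ and /ɡ/, in an unstressed syllable — surfaces as [ə] (rule 4).
/ɡ/ (between /u/ and /o/) occurs immediately after a vowel → [ɣ] by rule 2.
/o/ — between /ɡ/ and /p/, in an unstressed syllable — surfaces as [ə] (rule 4).
/o/ (between /p/ and /x/): rule 4 targets it, but not in an unstressed syllable → unchanged [o].

[səðəɣəˈpox]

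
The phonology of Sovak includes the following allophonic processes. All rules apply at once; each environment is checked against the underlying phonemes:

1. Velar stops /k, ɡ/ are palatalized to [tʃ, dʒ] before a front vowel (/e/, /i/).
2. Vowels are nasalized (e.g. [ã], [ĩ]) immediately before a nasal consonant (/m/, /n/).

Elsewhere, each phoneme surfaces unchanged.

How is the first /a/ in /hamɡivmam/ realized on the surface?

[ã]

/a/ (between /h/ and /m/) occurs before a nasal consonant → [ã] by rule 2.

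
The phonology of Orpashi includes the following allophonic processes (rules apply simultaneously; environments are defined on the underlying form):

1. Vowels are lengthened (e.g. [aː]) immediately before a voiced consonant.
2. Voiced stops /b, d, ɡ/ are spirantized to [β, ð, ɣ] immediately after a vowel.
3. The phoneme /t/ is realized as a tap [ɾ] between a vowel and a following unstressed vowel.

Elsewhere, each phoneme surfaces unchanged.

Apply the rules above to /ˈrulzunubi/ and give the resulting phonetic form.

Rule 1 applies to /u/ (between /r/ and /l/: before a voiced consonant) → [uː].
/u/ (between /z/ and /n/): before a voiced consonant, so rule 1 applies → [uː].
/u/ (between /n/ and /b/) occurs before a voiced consonant → [uː] by rule 1.
/b/ — between /u/ and /i/, immediately after a vowel — surfaces as [β] (rule 2).
/i/ (word-final): rule 1 targets it, but not before a voiced consonant → unchanged [i].

[ˈruːlzuːnuːβi]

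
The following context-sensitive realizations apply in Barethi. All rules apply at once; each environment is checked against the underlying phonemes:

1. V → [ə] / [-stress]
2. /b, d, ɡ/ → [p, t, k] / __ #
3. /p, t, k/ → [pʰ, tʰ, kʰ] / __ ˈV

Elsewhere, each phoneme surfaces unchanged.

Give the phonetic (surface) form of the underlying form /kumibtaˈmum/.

/k/ — word-initial; rule 3 does not apply here → [k].
/u/ (between /k/ and /m/) occurs in an unstressed syllable → [ə] by rule 1.
/m/ (between /u/ and /i/) is unaffected → [m].
/i/ meets the environment for rule 1 (in an unstressed syllable) → [ə].
/b/ — between /i/ and /t/; rule 2 does not apply here → [b].
/t/ (between /b/ and /a/) is in the target of rule 3 but the environment (immediately before a stressed vowel) is not met → [t].
/a/ (between /t/ and /m/) occurs in an unstressed syllable → [ə] by rule 1.
/m/ — not in any rule's target class → [m].
/u/ (between /m/ and /m/): rule 1 targets it, but not in an unstressed syllable → unchanged [u].
/m/ — not in any rule's target class → [m].

[kəməbtəˈmum]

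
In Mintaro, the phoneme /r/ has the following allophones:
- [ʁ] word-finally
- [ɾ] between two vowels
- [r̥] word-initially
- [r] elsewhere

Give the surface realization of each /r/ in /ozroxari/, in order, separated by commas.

[r], [ɾ]

Occurrence 1 (position 3): no conditioning environment matches → elsewhere allophone [r].
Occurrence 2 (position 7): between two vowels → [ɾ].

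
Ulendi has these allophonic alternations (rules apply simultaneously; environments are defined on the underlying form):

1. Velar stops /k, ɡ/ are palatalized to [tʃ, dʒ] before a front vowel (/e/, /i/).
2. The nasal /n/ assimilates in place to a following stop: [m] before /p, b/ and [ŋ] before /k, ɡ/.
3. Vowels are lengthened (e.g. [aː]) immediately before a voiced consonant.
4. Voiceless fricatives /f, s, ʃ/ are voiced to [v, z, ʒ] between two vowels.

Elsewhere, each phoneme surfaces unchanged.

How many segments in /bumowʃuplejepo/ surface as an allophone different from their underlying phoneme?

3

Segments that undergo a rule: /u/ → [uː] (rule 3); /o/ → [oː] (rule 3); /e/ → [eː] (rule 3).
All other segments surface unchanged.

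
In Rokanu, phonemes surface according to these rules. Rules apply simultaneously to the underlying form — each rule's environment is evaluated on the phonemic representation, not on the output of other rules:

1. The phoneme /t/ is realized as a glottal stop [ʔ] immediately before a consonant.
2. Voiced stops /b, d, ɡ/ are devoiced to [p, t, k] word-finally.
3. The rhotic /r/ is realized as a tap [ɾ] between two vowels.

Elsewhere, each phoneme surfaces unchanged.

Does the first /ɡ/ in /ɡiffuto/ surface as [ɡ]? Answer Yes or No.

Yes

/ɡ/ (word-initial) is in the target of rule 2 but the environment (word-finally) is not met → [ɡ].
The actual realization is [ɡ], which matches [ɡ].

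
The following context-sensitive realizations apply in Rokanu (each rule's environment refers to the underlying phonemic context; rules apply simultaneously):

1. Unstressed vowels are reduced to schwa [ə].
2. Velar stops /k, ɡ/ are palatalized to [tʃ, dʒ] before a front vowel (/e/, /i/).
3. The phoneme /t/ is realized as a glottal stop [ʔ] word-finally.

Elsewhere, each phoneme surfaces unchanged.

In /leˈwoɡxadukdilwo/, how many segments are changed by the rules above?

5

Segments that undergo a rule: /e/ → [ə] (rule 1); /a/ → [ə] (rule 1); /u/ → [ə] (rule 1); /i/ → [ə] (rule 1); /o/ → [ə] (rule 1).
All other segments surface unchanged.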